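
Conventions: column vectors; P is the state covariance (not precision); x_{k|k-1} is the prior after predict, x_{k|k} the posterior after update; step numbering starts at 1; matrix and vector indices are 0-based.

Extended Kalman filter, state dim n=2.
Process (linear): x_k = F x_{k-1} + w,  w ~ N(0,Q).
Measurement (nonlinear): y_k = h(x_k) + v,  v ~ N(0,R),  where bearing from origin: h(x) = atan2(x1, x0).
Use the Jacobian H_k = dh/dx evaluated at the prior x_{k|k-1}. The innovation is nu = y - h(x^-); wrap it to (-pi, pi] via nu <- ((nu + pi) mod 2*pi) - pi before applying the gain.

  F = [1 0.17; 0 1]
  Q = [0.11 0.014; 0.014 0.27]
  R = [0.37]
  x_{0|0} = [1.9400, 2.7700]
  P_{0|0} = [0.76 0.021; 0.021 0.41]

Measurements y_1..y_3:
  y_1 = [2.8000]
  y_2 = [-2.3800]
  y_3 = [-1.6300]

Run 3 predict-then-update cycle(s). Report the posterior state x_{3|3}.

x_post = [3.0695, 3.7077]

step 1: x^-=[2.4109, 2.7700]  P^-=[0.8890 0.1047; 0.1047 0.6800]  H_jac=[-0.2054 0.1788]  S=[0.4216]  K=[-0.3888; 0.2374]  nu=[1.9454]  x^+=[1.6546, 3.2318]  P^+=[0.8253 0.1436; 0.1436 0.6562]
step 2: x^-=[2.2040, 3.2318]  P^-=[1.0031 0.2692; 0.2692 0.9262]  H_jac=[-0.2112 0.1440]  S=[0.4176]  K=[-0.4145; 0.1833]  nu=[2.9309]  x^+=[0.9892, 3.7692]  P^+=[0.9313 0.3009; 0.3009 0.9122]
step 3: x^-=[1.6299, 3.7692]  P^-=[1.1700 0.4700; 0.4700 1.1822]  H_jac=[-0.2235 0.0967]  S=[0.4192]  K=[-0.5155; 0.0220]  nu=[-2.7926]  x^+=[3.0695, 3.7077]  P^+=[1.0586 0.4747; 0.4747 1.1820]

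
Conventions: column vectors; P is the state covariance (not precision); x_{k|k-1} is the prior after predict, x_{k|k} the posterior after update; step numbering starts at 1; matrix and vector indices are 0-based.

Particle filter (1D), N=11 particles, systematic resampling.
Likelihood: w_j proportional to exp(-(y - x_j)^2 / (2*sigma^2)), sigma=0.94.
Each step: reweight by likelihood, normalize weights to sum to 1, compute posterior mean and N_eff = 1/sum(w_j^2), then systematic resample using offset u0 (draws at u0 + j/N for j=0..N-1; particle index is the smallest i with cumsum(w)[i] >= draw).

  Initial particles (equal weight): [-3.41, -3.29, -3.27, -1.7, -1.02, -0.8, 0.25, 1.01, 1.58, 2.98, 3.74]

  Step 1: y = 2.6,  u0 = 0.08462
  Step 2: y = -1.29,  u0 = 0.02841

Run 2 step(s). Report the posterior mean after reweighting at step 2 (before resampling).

step 1: w=[0.0000, 0.0000, 0.0000, 0.0000, 0.0003, 0.0006, 0.0196, 0.1067, 0.2477, 0.4112, 0.2139]  mean=2.5285  Neff=3.4729  idx=[7, 8, 8, 8, 9, 9, 9, 9, 10, 10, 10]
step 2: w=[0.6374, 0.1203, 0.1203, 0.1203, 0.0004, 0.0004, 0.0004, 0.0004, 0.0000, 0.0000, 0.0000]  mean=1.2191  Neff=2.2236  idx=[0, 0, 0, 0, 0, 0, 0, 1, 1, 2, 3]

post_mean = 1.2191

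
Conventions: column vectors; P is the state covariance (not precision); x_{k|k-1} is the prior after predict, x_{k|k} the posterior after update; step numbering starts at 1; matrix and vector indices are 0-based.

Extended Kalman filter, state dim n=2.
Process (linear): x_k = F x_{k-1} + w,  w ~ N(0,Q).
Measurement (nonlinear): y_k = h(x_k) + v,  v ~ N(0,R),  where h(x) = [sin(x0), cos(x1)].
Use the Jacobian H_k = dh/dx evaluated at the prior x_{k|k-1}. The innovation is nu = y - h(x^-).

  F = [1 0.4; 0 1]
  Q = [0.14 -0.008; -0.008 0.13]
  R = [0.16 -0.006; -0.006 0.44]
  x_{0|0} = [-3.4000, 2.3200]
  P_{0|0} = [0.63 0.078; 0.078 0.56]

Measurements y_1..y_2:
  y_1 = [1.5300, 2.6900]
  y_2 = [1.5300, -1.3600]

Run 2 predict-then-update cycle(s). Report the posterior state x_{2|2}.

step 1: x^-=[-2.4720, 2.3200]  P^-=[0.9220 0.2940; 0.2940 0.6900]  H_jac=[-0.7841 0.0000; 0.0000 -0.7322]  S=[0.7268 0.1628; 0.1628 0.8100]  K=[-0.9792 -0.0690; -0.1858 -0.5864]  nu=[2.1507, 3.3711]  x^+=[-4.8104, -0.0565]  P^+=[0.1993 0.0334; 0.0334 0.3509]
step 2: x^-=[-4.8331, -0.0565]  P^-=[0.4222 0.1658; 0.1658 0.4809]  H_jac=[0.1204 0.0000; 0.0000 0.0565]  S=[0.1661 -0.0049; -0.0049 0.4415]  K=[0.3066 0.0246; 0.1220 0.0629]  nu=[0.5373, -2.3584]  x^+=[-4.7263, -0.1394]  P^+=[0.4064 0.1590; 0.1590 0.4767]

x_post = [-4.7263, -0.1394]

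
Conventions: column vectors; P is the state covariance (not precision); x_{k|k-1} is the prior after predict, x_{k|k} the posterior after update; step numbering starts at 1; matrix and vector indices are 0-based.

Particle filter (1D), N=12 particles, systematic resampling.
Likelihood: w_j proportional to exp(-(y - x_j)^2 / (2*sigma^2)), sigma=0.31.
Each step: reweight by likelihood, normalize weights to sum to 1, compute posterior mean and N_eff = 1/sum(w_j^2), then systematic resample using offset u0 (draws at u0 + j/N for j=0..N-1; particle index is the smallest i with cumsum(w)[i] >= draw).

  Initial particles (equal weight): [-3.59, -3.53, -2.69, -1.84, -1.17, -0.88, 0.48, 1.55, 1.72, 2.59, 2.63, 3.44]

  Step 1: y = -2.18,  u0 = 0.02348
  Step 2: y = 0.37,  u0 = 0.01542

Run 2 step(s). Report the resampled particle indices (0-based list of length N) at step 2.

resampled_idx = [4, 4, 5, 6, 6, 7, 8, 8, 9, 10, 10, 11]

step 1: w=[0.0000, 0.0001, 0.3184, 0.6752, 0.0061, 0.0002, 0.0000, 0.0000, 0.0000, 0.0000, 0.0000, 0.0000]  mean=-2.1066  Neff=1.7944  idx=[2, 2, 2, 2, 3, 3, 3, 3, 3, 3, 3, 3]
step 2: w=[0.0000, 0.0000, 0.0000, 0.0000, 0.1250, 0.1250, 0.1250, 0.1250, 0.1250, 0.1250, 0.1250, 0.1250]  mean=-1.8400  Neff=8.0000  idx=[4, 4, 5, 6, 6, 7, 8, 8, 9, 10, 10, 11]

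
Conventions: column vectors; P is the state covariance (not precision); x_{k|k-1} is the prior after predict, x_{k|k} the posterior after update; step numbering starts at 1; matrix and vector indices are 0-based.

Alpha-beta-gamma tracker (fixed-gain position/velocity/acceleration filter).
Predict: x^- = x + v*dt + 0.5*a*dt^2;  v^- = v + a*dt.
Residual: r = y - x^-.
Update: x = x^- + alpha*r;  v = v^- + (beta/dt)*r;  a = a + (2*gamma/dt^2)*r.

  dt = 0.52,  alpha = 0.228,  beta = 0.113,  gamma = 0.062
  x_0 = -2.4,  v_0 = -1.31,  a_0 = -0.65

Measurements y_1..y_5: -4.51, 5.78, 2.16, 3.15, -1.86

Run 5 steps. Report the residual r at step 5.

step 1: x_pred=-3.1691  r=-1.3409  x^+=-3.4748  v^+=-1.9394  a^+=-1.2649
step 2: x_pred=-4.6543  r=10.4343  x^+=-2.2753  v^+=-0.3297  a^+=3.5200
step 3: x_pred=-1.9708  r=4.1308  x^+=-1.0290  v^+=2.3984  a^+=5.4144
step 4: x_pred=0.9502  r=2.1998  x^+=1.4517  v^+=5.6919  a^+=6.4231
step 5: x_pred=5.2799  r=-7.1399  x^+=3.6520  v^+=7.4804  a^+=3.1489

resid = -7.1399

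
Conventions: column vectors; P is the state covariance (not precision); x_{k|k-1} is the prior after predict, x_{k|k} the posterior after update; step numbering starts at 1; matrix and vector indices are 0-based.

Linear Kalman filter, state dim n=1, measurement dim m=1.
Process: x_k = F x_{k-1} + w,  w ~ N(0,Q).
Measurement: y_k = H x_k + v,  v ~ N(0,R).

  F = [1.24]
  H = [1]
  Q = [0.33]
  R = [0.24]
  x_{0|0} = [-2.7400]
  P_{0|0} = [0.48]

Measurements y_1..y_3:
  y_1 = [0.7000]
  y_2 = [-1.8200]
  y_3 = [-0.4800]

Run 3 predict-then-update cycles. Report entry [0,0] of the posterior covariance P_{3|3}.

P_post[0,0] = 0.1712

step 1: x^-=[-3.3976]  P^-=[1.0680]  S=[1.3080]  K=[0.8165]  nu=[4.0976]  x^+=[-0.0518]  P^+=[0.1960]
step 2: x^-=[-0.0643]  P^-=[0.6313]  S=[0.8713]  K=[0.7246]  nu=[-1.7557]  x^+=[-1.3364]  P^+=[0.1739]
step 3: x^-=[-1.6571]  P^-=[0.5974]  S=[0.8374]  K=[0.7134]  nu=[1.1771]  x^+=[-0.8174]  P^+=[0.1712]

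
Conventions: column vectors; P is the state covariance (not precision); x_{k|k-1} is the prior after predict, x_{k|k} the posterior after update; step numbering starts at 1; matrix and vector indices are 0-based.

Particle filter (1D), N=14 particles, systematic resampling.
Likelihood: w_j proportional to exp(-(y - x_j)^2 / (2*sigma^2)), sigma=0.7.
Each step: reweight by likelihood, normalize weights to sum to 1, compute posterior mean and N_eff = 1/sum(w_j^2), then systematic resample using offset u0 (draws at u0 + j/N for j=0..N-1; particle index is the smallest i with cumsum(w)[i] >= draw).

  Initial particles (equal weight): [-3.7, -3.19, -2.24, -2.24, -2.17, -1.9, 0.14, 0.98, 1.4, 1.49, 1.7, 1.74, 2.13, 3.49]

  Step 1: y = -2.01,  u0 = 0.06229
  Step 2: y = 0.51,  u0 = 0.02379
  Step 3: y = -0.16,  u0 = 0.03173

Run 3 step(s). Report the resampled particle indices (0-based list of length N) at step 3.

step 1: w=[0.0130, 0.0580, 0.2277, 0.2277, 0.2341, 0.2373, 0.0021, 0.0000, 0.0000, 0.0000, 0.0000, 0.0000, 0.0000, 0.0000]  mean=-2.2119  Neff=4.5802  idx=[1, 2, 2, 2, 3, 3, 3, 4, 4, 4, 5, 5, 5, 5]
step 2: w=[0.0001, 0.0291, 0.0291, 0.0291, 0.0291, 0.0291, 0.0291, 0.0429, 0.0429, 0.0429, 0.1742, 0.1742, 0.1742, 0.1742]  mean=-1.9941  Neff=7.5761  idx=[1, 4, 6, 8, 10, 10, 10, 11, 11, 12, 12, 12, 13, 13]
step 3: w=[0.0238, 0.0238, 0.0238, 0.0319, 0.0897, 0.0897, 0.0897, 0.0897, 0.0897, 0.0897, 0.0897, 0.0897, 0.0897, 0.0897]  mean=-1.9329  Neff=12.0318  idx=[1, 3, 4, 5, 6, 7, 7, 8, 9, 10, 11, 11, 12, 13]

resampled_idx = [1, 3, 4, 5, 6, 7, 7, 8, 9, 10, 11, 11, 12, 13]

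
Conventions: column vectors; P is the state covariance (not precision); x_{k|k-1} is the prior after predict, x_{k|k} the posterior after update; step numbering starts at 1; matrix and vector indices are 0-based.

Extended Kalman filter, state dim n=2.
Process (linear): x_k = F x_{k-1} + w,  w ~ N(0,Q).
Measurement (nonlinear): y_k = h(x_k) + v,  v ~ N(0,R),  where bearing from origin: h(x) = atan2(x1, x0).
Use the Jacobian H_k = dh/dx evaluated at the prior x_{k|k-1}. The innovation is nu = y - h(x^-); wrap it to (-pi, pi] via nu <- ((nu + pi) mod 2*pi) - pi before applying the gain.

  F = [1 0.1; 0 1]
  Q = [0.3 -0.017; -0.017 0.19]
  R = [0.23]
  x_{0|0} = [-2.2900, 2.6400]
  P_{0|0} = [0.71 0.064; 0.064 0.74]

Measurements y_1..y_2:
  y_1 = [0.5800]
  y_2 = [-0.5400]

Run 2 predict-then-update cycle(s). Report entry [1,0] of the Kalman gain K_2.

step 1: x^-=[-2.0260, 2.6400]  P^-=[1.0302 0.1210; 0.1210 0.9300]  H_jac=[-0.2384 -0.1829]  S=[0.3302]  K=[-0.8107; -0.6026]  nu=[-1.6454]  x^+=[-0.6921, 3.6314]  P^+=[0.8131 -0.0403; -0.0403 0.8101]
step 2: x^-=[-0.3289, 3.6314]  P^-=[1.1132 0.0237; 0.0237 1.0001]  H_jac=[-0.2731 -0.0247]  S=[0.3140]  K=[-0.9702; -0.0994]  nu=[-2.2011]  x^+=[1.8067, 3.8502]  P^+=[0.8176 -0.0066; -0.0066 0.9970]

K[1,0] = -0.0994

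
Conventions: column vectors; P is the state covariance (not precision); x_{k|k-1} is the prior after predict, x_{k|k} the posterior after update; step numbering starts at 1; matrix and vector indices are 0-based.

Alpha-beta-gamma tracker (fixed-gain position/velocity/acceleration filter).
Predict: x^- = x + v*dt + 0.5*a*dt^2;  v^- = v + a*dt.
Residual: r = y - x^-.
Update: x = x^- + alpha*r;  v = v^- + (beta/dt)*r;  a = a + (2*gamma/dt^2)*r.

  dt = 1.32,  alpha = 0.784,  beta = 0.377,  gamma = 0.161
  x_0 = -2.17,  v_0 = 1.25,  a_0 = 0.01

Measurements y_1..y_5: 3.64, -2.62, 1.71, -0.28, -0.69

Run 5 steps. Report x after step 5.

step 1: x_pred=-0.5113  r=4.1513  x^+=2.7433  v^+=2.4488  a^+=0.7772
step 2: x_pred=6.6529  r=-9.2729  x^+=-0.6171  v^+=0.8263  a^+=-0.9365
step 3: x_pred=-0.3422  r=2.0522  x^+=1.2667  v^+=0.1763  a^+=-0.5572
step 4: x_pred=1.0140  r=-1.2940  x^+=-0.0005  v^+=-0.9288  a^+=-0.7964
step 5: x_pred=-1.9203  r=1.2303  x^+=-0.9558  v^+=-1.6286  a^+=-0.5690

x_post = -0.9558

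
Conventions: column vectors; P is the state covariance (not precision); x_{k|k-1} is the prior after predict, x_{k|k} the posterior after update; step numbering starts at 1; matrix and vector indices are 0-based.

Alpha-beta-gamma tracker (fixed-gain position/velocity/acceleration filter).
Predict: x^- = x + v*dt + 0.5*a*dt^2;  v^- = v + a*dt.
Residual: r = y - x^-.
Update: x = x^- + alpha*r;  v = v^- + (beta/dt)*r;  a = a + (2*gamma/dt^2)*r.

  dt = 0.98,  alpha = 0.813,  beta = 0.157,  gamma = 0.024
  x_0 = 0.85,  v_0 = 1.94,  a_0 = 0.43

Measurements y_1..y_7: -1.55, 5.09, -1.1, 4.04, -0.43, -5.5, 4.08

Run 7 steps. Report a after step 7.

a_post = -0.1133

step 1: x_pred=2.9577  r=-4.5077  x^+=-0.7071  v^+=1.6393  a^+=0.2047
step 2: x_pred=0.9977  r=4.0923  x^+=4.3247  v^+=2.4955  a^+=0.4092
step 3: x_pred=6.9668  r=-8.0668  x^+=0.4085  v^+=1.6042  a^+=0.0061
step 4: x_pred=1.9835  r=2.0565  x^+=3.6554  v^+=1.9396  a^+=0.1088
step 5: x_pred=5.6085  r=-6.0385  x^+=0.6992  v^+=1.0789  a^+=-0.1930
step 6: x_pred=1.6638  r=-7.1638  x^+=-4.1604  v^+=-0.2579  a^+=-0.5510
step 7: x_pred=-4.6777  r=8.7577  x^+=2.4423  v^+=0.6051  a^+=-0.1133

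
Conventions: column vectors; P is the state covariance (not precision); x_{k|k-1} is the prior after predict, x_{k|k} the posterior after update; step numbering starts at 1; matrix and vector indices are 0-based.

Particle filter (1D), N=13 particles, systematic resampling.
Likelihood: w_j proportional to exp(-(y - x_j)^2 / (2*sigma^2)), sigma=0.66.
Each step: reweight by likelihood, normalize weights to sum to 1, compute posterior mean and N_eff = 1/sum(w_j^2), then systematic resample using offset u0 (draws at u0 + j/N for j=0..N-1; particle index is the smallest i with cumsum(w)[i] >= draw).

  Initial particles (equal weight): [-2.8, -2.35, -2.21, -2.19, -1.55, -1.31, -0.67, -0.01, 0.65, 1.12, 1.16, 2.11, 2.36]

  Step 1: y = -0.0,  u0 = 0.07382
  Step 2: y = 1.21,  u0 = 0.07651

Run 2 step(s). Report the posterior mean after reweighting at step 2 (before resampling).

post_mean = 0.7951

step 1: w=[0.0000, 0.0006, 0.0013, 0.0014, 0.0220, 0.0484, 0.2072, 0.3468, 0.2135, 0.0822, 0.0740, 0.0021, 0.0006]  mean=0.0753  Neff=4.4682  idx=[6, 6, 6, 7, 7, 7, 7, 7, 8, 8, 9, 9, 10]
step 2: w=[0.0032, 0.0032, 0.0032, 0.0340, 0.0340, 0.0340, 0.0340, 0.0340, 0.1309, 0.1309, 0.1858, 0.1858, 0.1870]  mean=0.7951  Neff=6.9402  idx=[4, 7, 8, 8, 9, 10, 10, 10, 11, 11, 12, 12, 12]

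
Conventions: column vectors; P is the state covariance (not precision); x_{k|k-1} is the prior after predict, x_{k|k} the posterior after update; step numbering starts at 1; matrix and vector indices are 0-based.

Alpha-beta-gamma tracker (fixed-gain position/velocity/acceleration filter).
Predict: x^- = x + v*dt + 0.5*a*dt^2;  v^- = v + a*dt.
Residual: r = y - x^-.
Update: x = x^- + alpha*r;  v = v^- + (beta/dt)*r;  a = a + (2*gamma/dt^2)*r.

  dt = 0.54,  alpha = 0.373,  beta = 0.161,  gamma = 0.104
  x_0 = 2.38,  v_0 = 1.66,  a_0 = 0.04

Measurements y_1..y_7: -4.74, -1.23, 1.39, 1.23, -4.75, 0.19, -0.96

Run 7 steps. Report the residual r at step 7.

step 1: x_pred=3.2822  r=-8.0222  x^+=0.2899  v^+=-0.7102  a^+=-5.6823
step 2: x_pred=-0.9221  r=-0.3079  x^+=-1.0369  v^+=-3.8705  a^+=-5.9020
step 3: x_pred=-3.9875  r=5.3775  x^+=-1.9817  v^+=-5.4542  a^+=-2.0662
step 4: x_pred=-5.2282  r=6.4582  x^+=-2.8193  v^+=-4.6445  a^+=2.5405
step 5: x_pred=-4.9569  r=0.2069  x^+=-4.8797  v^+=-3.2109  a^+=2.6881
step 6: x_pred=-6.2217  r=6.4117  x^+=-3.8301  v^+=0.1523  a^+=7.2616
step 7: x_pred=-2.6891  r=1.7291  x^+=-2.0442  v^+=4.5891  a^+=8.4950

resid = 1.7291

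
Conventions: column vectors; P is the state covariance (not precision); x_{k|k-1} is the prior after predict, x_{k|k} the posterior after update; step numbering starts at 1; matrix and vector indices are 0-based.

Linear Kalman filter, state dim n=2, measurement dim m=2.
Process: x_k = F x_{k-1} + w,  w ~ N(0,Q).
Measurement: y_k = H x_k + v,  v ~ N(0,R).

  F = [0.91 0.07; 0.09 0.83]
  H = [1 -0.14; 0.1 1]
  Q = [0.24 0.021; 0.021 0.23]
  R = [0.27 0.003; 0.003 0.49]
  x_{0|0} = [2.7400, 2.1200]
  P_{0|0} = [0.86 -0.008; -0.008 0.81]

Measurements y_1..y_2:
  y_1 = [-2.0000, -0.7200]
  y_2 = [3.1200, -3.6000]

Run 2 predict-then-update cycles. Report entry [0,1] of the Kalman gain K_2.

step 1: x^-=[2.6418, 2.0062]  P^-=[0.9551 0.1324; 0.1324 0.7938]  S=[1.2036 0.1179; 0.1179 1.3198]  K=[0.7680 0.1041; -0.0426 0.6153]  nu=[-4.3609, -2.9904]  x^+=[-1.0184, 0.3521]  P^+=[0.2122 0.0321; 0.0321 0.2981]
step 2: x^-=[-0.9021, 0.2006]  P^-=[0.4212 0.0801; 0.0801 0.4419]  S=[0.6775 0.0623; 0.0623 0.9521]  K=[0.5970 0.0894; -0.0166 0.4736]  nu=[4.0502, -3.7104]  x^+=[1.1844, -1.6238]  P^+=[0.1655 0.0290; 0.0290 0.2291]

K[0,1] = 0.0894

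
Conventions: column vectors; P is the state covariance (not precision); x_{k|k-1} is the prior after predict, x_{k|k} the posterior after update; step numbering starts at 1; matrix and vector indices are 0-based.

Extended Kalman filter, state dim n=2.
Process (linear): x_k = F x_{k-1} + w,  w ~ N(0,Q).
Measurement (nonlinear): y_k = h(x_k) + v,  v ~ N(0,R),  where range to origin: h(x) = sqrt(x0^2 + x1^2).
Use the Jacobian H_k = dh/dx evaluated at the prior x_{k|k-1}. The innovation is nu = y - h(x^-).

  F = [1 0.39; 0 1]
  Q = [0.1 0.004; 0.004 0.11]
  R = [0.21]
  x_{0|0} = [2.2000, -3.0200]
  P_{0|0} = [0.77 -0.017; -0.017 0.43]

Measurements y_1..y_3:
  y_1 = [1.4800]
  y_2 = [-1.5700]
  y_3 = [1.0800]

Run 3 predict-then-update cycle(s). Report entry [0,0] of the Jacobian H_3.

step 1: x^-=[1.0222, -3.0200]  P^-=[0.9221 0.1547; 0.1547 0.5400]  H_jac=[0.3206 -0.9472]  S=[0.6953]  K=[0.2145; -0.6643]  nu=[-1.7083]  x^+=[0.6558, -1.8852]  P^+=[0.8902 0.2538; 0.2538 0.2332]
step 2: x^-=[-0.0794, -1.8852]  P^-=[1.2236 0.3487; 0.3487 0.3432]  H_jac=[-0.0421 -0.9991]  S=[0.5840]  K=[-0.6846; -0.6122]  nu=[-3.4569]  x^+=[2.2873, 0.2310]  P^+=[0.9498 0.1039; 0.1039 0.1243]
step 3: x^-=[2.3774, 0.2310]  P^-=[1.1498 0.1564; 0.1564 0.2343]  H_jac=[0.9953 0.0967]  S=[1.3813]  K=[0.8394; 0.1291]  nu=[-1.3086]  x^+=[1.2789, 0.0621]  P^+=[0.1765 0.0067; 0.0067 0.2113]

H_jac[0,0] = 0.9953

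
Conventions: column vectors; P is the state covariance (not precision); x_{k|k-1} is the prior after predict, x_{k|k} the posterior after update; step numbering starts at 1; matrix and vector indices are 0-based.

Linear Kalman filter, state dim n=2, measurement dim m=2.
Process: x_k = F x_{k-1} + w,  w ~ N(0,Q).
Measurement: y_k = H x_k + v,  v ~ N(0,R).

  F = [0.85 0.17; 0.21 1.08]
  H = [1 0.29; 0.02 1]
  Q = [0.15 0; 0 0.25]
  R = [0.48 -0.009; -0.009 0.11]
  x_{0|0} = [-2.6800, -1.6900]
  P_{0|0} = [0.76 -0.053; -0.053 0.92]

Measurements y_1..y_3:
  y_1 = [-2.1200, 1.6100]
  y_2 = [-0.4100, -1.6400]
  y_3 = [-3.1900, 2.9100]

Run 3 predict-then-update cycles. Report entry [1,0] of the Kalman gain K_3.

step 1: x^-=[-2.5653, -2.3880]  P^-=[0.7104 0.2540; 0.2540 1.3326]  S=[1.4498 0.6471; 0.6471 1.4530]  K=[0.5721 -0.0702; 0.0385 0.9035]  nu=[1.1378, 4.0493]  x^+=[-2.1986, 1.3142]  P^+=[0.2806 -0.0185; -0.0185 0.0994]
step 2: x^-=[-1.6454, 0.9576]  P^-=[0.3503 0.0507; 0.0507 0.3699]  S=[0.8908 0.1563; 0.1563 0.4821]  K=[0.4122 -0.0139; 0.0449 0.7549]  nu=[0.9577, -2.5647]  x^+=[-1.2150, -0.9354]  P^+=[0.2006 -0.0093; -0.0093 0.0828]
step 3: x^-=[-1.1918, -1.2654]  P^-=[0.2947 0.0422; 0.0422 0.3513]  S=[0.8287 0.1412; 0.1412 0.4631]  K=[0.3720 -0.0096; 0.0467 0.7461]  nu=[-1.6312, 4.1992]  x^+=[-1.8388, 1.7916]  P^+=[0.1810 -0.0080; -0.0080 0.0818]

K[1,0] = 0.0467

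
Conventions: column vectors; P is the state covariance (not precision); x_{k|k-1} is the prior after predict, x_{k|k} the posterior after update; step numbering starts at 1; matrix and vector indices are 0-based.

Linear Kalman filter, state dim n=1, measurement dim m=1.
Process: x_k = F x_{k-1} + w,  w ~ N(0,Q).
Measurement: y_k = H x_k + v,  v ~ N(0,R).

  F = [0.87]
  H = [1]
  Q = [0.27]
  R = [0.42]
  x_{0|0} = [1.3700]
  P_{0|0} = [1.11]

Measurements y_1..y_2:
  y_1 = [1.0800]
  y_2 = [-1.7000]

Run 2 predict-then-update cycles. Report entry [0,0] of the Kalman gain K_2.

K[0,0] = 0.5438

step 1: x^-=[1.1919]  P^-=[1.1102]  S=[1.5302]  K=[0.7255]  nu=[-0.1119]  x^+=[1.1107]  P^+=[0.3047]
step 2: x^-=[0.9663]  P^-=[0.5006]  S=[0.9206]  K=[0.5438]  nu=[-2.6663]  x^+=[-0.4836]  P^+=[0.2284]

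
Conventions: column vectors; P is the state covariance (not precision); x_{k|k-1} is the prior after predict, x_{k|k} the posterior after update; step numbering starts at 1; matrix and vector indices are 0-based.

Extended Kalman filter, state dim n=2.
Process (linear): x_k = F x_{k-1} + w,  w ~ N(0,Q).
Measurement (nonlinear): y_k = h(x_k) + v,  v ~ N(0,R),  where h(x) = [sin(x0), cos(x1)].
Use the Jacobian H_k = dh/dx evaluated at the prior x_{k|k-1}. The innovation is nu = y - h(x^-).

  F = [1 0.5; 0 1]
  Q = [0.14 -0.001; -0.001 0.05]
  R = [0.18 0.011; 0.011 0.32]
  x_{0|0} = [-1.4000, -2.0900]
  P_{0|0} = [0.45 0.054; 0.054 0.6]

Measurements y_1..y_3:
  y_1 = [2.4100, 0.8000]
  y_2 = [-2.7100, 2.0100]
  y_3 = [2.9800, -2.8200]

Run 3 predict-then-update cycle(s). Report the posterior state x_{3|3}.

x_post = [-11.4642, -2.9494]

step 1: x^-=[-2.4450, -2.0900]  P^-=[0.7940 0.3530; 0.3530 0.6500]  H_jac=[-0.7670 0.0000; 0.0000 0.8682]  S=[0.6471 -0.2241; -0.2241 0.8100]  K=[-0.8959 0.1305; -0.1959 0.6425]  nu=[3.0516, 1.2962]  x^+=[-5.0097, -1.8550]  P^+=[0.2084 0.0368; 0.0368 0.2343]
step 2: x^-=[-5.9372, -1.8550]  P^-=[0.4437 0.1529; 0.1529 0.2843]  H_jac=[0.9408 0.0000; 0.0000 0.9599]  S=[0.5727 0.1491; 0.1491 0.5820]  K=[0.7106 0.0702; 0.1383 0.4335]  nu=[-3.0491, 2.2904]  x^+=[-7.9432, -1.2839]  P^+=[0.1368 0.0315; 0.0315 0.1461]
step 3: x^-=[-8.5851, -1.2839]  P^-=[0.3449 0.1036; 0.1036 0.1961]  H_jac=[-0.6677 0.0000; 0.0000 0.9591]  S=[0.3338 -0.0553; -0.0553 0.5004]  K=[-0.6693 0.1245; -0.1476 0.3596]  nu=[3.7244, -3.1030]  x^+=[-11.4642, -2.9494]  P^+=[0.1784 0.0339; 0.0339 0.1183]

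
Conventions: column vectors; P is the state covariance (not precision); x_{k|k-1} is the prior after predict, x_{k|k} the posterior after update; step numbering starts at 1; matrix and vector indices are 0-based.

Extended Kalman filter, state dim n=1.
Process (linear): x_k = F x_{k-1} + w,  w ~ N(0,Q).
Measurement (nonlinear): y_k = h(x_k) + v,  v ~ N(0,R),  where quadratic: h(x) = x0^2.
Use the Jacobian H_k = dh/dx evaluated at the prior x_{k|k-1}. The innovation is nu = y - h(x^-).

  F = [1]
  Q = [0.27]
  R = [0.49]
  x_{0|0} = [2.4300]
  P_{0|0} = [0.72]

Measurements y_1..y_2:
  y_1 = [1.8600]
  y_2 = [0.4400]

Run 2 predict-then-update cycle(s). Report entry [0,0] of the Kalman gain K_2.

K[0,0] = 0.2665

step 1: x^-=[2.4300]  P^-=[0.9900]  H_jac=[4.8600]  S=[23.8734]  K=[0.2015]  nu=[-4.0449]  x^+=[1.6148]  P^+=[0.0203]
step 2: x^-=[1.6148]  P^-=[0.2903]  H_jac=[3.2296]  S=[3.5181]  K=[0.2665]  nu=[-2.1676]  x^+=[1.0371]  P^+=[0.0404]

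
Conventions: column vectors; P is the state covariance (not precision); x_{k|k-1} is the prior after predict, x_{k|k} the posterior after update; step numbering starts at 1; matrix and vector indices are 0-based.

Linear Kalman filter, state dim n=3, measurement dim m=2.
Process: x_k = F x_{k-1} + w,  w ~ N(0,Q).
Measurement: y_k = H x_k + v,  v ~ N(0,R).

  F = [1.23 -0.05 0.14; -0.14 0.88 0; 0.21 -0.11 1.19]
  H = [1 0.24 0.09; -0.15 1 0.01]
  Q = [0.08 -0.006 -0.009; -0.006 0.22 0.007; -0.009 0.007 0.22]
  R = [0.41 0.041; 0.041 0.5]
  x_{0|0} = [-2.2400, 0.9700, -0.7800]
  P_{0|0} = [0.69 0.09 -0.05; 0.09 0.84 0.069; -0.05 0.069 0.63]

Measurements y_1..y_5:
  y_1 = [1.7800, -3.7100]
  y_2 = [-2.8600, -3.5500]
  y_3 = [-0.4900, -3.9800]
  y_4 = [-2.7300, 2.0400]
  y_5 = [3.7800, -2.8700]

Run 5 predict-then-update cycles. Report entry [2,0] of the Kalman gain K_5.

K[2,0] = 0.9851

step 1: x^-=[-2.9129, 1.1672, -1.5053]  P^-=[1.1091 -0.0543 0.1859; -0.0543 0.8618 0.0040; 0.1859 0.0040 1.1055]  S=[1.5853 0.0299; 0.0299 1.4027]  K=[0.7052 -0.1710; 0.0848 0.6184; 0.1809 -0.0130]  nu=[4.5482, -5.2991]  x^+=[1.2005, -1.7242, -0.6139]  P^+=[0.2870 -0.0134 -0.0182; -0.0134 0.3108 -0.0124; -0.0182 -0.0124 1.0536]
step 2: x^-=[1.4769, -1.6853, -0.2888]  P^-=[0.5311 -0.0848 0.2180; -0.0848 0.4696 -0.0441; 0.2180 -0.0441 1.7231]  S=[0.9787 -0.0110; -0.0110 1.0056]  K=[0.5401 -0.1555; 0.0298 0.4795; 0.3697 -0.0552]  nu=[-3.9064, -1.6402]  x^+=[-0.3781, -2.5884, -1.6426]  P^+=[0.2194 -0.0228 0.0129; -0.0228 0.2378 -0.0264; 0.0129 -0.0264 1.5858]
step 3: x^-=[-0.5657, -2.2249, -1.7494]  P^-=[0.4512 -0.0826 0.3378; -0.0826 0.4141 -0.0568; 0.3378 -0.0568 2.4926]  S=[0.9240 -0.0111; -0.0111 0.9471]  K=[0.4980 -0.1493; 0.0180 0.4499; 0.5927 -0.0802]  nu=[0.7671, -1.8225]  x^+=[0.0884, -3.0310, -1.1487]  P^+=[0.1993 -0.0248 0.0523; -0.0248 0.2223 -0.0296; 0.0523 -0.0296 2.1609]
step 4: x^-=[0.0994, -2.6796, -1.0149]  P^-=[0.4459 -0.0818 0.4877; -0.0818 0.4021 -0.0650; 0.4877 -0.0650 3.3266]  S=[0.9517 -0.0130; -0.0130 0.9343]  K=[0.4920 -0.1471; 0.0153 0.4431; 0.8092 -0.1010]  nu=[-2.0950, 4.7447]  x^+=[-1.6294, -0.6095, -3.1895]  P^+=[0.1934 -0.0253 0.0927; -0.0253 0.2187 -0.0304; 0.0927 -0.0304 2.6918]
step 5: x^-=[-2.4202, -0.3082, -4.0707]  P^-=[0.4614 -0.0820 0.6349; -0.0820 0.3994 -0.0721; 0.6349 -0.0721 4.0984]  S=[0.9994 -0.0167; -0.0167 0.9314]  K=[0.4967 -0.1467; 0.0147 0.4415; 0.9851 -0.1181]  nu=[6.6406, -2.8841]  x^+=[1.3013, -1.4841, 2.8115]  P^+=[0.1924 -0.0254 0.1264; -0.0254 0.2178 -0.0308; 0.1264 -0.0308 3.1117]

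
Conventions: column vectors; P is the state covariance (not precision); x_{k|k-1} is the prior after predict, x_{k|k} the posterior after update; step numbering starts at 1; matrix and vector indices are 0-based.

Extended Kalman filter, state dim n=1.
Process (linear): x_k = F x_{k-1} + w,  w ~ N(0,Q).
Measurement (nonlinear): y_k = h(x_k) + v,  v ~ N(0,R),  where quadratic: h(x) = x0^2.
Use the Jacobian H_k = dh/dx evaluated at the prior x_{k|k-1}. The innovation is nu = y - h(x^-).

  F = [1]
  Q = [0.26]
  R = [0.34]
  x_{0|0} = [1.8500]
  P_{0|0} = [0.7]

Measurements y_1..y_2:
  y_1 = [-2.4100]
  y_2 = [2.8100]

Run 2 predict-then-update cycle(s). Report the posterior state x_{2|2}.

x_post = [1.3830]

step 1: x^-=[1.8500]  P^-=[0.9600]  H_jac=[3.7000]  S=[13.4824]  K=[0.2635]  nu=[-5.8325]  x^+=[0.3134]  P^+=[0.0242]
step 2: x^-=[0.3134]  P^-=[0.2842]  H_jac=[0.6268]  S=[0.4517]  K=[0.3944]  nu=[2.7118]  x^+=[1.3830]  P^+=[0.2139]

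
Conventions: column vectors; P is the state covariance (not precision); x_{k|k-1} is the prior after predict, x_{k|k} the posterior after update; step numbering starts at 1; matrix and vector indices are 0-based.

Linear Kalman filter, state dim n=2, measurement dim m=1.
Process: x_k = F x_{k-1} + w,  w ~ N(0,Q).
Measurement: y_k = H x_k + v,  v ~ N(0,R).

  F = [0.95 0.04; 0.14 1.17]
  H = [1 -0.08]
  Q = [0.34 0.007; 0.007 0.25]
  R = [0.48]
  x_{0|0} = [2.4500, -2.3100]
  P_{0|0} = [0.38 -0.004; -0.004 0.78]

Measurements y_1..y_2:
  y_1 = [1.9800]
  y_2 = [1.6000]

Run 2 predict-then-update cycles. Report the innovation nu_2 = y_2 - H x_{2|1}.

innov = [-0.3809]

step 1: x^-=[2.2351, -2.3597]  P^-=[0.6839 0.0896; 0.0896 1.3239]  S=[1.1580]  K=[0.5844; -0.0141]  nu=[-0.4439]  x^+=[1.9757, -2.3534]  P^+=[0.2884 0.0991; 0.0991 1.3236]
step 2: x^-=[1.7828, -2.4769]  P^-=[0.6100 0.2180; 0.2180 2.1001]  S=[1.0685]  K=[0.5545; 0.0468]  nu=[-0.3809]  x^+=[1.5715, -2.4948]  P^+=[0.2814 0.1903; 0.1903 2.0977]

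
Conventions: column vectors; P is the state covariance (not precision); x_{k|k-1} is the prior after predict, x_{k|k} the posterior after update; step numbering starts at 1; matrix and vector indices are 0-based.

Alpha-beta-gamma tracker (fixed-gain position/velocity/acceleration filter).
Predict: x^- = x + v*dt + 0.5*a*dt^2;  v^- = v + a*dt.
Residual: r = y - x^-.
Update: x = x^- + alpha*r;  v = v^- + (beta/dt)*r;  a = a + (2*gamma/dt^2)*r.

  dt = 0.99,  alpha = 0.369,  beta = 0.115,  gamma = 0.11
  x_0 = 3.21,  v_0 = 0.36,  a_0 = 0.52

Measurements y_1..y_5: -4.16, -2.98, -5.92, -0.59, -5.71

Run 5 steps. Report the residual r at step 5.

resid = 6.0811

step 1: x_pred=3.8212  r=-7.9812  x^+=0.8762  v^+=-0.0523  a^+=-1.2715
step 2: x_pred=0.2013  r=-3.1813  x^+=-0.9726  v^+=-1.6807  a^+=-1.9856
step 3: x_pred=-3.6095  r=-2.3105  x^+=-4.4621  v^+=-3.9148  a^+=-2.5042
step 4: x_pred=-9.5649  r=8.9749  x^+=-6.2532  v^+=-5.3514  a^+=-0.4897
step 5: x_pred=-11.7911  r=6.0811  x^+=-9.5472  v^+=-5.1298  a^+=0.8753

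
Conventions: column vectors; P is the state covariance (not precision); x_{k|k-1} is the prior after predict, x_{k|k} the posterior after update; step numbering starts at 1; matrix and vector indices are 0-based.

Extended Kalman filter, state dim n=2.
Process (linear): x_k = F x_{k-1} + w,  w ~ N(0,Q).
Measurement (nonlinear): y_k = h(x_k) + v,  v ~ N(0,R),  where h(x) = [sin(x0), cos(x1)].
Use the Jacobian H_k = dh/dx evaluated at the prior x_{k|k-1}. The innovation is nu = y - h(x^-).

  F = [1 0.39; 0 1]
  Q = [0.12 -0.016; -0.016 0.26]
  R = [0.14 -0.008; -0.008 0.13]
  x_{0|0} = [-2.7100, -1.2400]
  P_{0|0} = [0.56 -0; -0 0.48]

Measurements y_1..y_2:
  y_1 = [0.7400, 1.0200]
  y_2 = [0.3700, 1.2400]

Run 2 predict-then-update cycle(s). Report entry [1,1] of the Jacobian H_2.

step 1: x^-=[-3.1936, -1.2400]  P^-=[0.7530 0.1712; 0.1712 0.7400]  H_jac=[-0.9986 0.0000; 0.0000 0.9458]  S=[0.8910 -0.1697; -0.1697 0.7919]  K=[-0.8393 0.0246; -0.0246 0.8785]  nu=[0.6880, 0.6952]  x^+=[-3.7540, -0.6462]  P^+=[0.1179 0.0105; 0.0105 0.1210]
step 2: x^-=[-4.0060, -0.6462]  P^-=[0.2644 0.0417; 0.0417 0.3810]  H_jac=[-0.6491 0.0000; 0.0000 0.6021]  S=[0.2514 -0.0243; -0.0243 0.2681]  K=[-0.6796 0.0320; -0.0251 0.8533]  nu=[-0.3907, 0.4416]  x^+=[-3.7263, -0.2595]  P^+=[0.1470 0.0159; 0.0159 0.1846]

H_jac[1,1] = 0.6021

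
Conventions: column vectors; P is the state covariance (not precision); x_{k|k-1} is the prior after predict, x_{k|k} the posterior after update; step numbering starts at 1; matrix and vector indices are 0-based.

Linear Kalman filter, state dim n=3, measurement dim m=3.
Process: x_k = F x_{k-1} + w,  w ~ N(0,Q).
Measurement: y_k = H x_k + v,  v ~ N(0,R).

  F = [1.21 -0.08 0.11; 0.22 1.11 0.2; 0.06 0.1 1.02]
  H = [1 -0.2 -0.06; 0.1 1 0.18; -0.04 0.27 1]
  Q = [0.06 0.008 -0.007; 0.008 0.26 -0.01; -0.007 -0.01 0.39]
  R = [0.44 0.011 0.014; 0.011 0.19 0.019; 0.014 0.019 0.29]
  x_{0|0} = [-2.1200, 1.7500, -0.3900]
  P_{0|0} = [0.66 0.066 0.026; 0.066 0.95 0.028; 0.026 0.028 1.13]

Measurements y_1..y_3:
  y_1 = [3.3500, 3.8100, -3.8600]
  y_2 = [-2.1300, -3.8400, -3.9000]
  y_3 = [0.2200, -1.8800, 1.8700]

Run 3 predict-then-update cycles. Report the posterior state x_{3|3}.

x_post = [-0.8582, -1.7890, 0.1981]

step 1: x^-=[-2.7481, 1.3981, -0.3500]  P^-=[1.0397 0.2216 0.1981; 0.2216 1.5546 0.3789; 0.1981 0.3789 1.5872]  S=[1.4443 0.0021 -0.0286; 0.0021 1.9943 1.1331; -0.0286 1.1331 2.1762]  K=[0.6811 0.1688 0.0205; -0.0808 0.8795 -0.0961; 0.0356 -0.1366 0.8443]  nu=[6.3567, 2.7497, -3.9974]  x^+=[1.9638, 3.6870, -3.8741]  P^+=[0.3044 0.0041 0.0297; 0.0041 0.1746 -0.0593; 0.0297 -0.0593 0.2599]
step 2: x^-=[1.6551, 3.7498, -3.4650]  P^-=[0.5182 0.0864 0.0844; 0.0864 0.4786 0.0055; 0.0844 0.0055 0.6549]  S=[0.9351 0.0588 0.0356; 0.0588 0.7173 0.2766; 0.0356 0.2766 0.9750]  K=[0.5191 0.1619 0.0244; -0.0525 0.7100 -0.0648; 0.0261 -0.0855 0.6931]  nu=[-3.2431, -7.1316, -1.3812]  x^+=[-1.2164, -1.0534, -3.8970]  P^+=[0.2338 0.0092 0.0243; 0.0092 0.1400 -0.0435; 0.0243 -0.0435 0.2124]
step 3: x^-=[-1.8162, -2.2163, -4.1533]  P^-=[0.4113 0.0765 0.0670; 0.0765 0.4396 0.0084; 0.0670 0.0084 0.6075]  S=[0.8326 0.0435 0.0239; 0.0435 0.6742 0.2595; 0.0239 0.2595 0.9277]  K=[0.4621 0.1542 0.0217; -0.0487 0.6913 -0.0583; 0.0192 -0.0765 0.6753]  nu=[1.3438, 1.2655, 6.5490]  x^+=[-0.8582, -1.7890, 0.1981]  P^+=[0.2086 0.0101 0.0213; 0.0101 0.1360 -0.0408; 0.0213 -0.0408 0.2065]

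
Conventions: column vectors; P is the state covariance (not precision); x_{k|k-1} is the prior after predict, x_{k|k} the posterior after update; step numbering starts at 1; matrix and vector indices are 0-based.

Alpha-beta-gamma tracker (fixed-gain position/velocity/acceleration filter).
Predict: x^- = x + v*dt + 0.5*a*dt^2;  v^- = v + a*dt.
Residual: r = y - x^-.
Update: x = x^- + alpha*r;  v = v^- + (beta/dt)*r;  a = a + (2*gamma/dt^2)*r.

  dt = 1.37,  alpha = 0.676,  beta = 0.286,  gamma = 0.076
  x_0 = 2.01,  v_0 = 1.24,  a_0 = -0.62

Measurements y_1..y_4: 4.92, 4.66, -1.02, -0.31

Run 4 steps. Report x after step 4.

x_post = -1.0354

step 1: x_pred=3.1270  r=1.7930  x^+=4.3391  v^+=0.7649  a^+=-0.4748
step 2: x_pred=4.9414  r=-0.2814  x^+=4.7512  v^+=0.0557  a^+=-0.4976
step 3: x_pred=4.3605  r=-5.3805  x^+=0.7233  v^+=-1.7492  a^+=-0.9333
step 4: x_pred=-2.5490  r=2.2390  x^+=-1.0354  v^+=-2.5605  a^+=-0.7520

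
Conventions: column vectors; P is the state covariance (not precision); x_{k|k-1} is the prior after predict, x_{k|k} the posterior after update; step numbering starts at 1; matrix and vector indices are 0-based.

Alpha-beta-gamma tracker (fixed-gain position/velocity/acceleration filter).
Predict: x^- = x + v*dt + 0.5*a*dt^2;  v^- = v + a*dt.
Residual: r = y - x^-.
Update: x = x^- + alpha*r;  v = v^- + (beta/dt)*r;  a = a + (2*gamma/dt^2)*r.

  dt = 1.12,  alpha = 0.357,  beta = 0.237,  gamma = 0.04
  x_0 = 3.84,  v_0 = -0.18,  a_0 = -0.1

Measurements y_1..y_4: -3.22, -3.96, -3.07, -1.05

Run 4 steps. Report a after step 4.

a_post = -0.0474

step 1: x_pred=3.5757  r=-6.7957  x^+=1.1496  v^+=-1.7300  a^+=-0.5334
step 2: x_pred=-1.1225  r=-2.8375  x^+=-2.1355  v^+=-2.9278  a^+=-0.7144
step 3: x_pred=-5.8627  r=2.7927  x^+=-4.8657  v^+=-3.1370  a^+=-0.5362
step 4: x_pred=-8.7155  r=7.6655  x^+=-5.9789  v^+=-2.1155  a^+=-0.0474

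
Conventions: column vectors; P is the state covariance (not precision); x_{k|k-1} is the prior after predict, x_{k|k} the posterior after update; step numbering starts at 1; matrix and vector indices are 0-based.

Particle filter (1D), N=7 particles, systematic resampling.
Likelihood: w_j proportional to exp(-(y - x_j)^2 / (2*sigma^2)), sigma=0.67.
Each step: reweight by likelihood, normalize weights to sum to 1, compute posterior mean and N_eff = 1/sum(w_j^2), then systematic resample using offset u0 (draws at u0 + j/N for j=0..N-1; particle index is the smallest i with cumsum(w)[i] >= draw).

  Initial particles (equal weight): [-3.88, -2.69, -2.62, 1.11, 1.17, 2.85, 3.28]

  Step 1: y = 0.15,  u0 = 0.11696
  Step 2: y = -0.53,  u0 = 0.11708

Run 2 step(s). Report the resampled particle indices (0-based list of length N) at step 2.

resampled_idx = [0, 1, 2, 3, 4, 5, 6]

step 1: w=[0.0000, 0.0002, 0.0003, 0.5325, 0.4665, 0.0004, 0.0000]  mean=1.1370  Neff=1.9951  idx=[3, 3, 3, 4, 4, 4, 4]
step 2: w=[0.1613, 0.1613, 0.1613, 0.1290, 0.1290, 0.1290, 0.1290]  mean=1.1410  Neff=6.9136  idx=[0, 1, 2, 3, 4, 5, 6]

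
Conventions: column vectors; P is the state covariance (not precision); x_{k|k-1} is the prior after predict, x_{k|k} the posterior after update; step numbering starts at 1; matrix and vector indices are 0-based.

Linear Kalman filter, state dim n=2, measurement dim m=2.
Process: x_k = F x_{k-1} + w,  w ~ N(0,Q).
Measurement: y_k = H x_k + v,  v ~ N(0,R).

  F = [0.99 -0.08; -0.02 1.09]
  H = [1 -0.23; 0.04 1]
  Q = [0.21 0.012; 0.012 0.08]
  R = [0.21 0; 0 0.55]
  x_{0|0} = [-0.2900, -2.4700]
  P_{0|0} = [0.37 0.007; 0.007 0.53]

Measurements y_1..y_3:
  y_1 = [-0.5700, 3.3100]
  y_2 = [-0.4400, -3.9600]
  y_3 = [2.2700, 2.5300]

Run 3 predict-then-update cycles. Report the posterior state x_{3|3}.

step 1: x^-=[-0.0895, -2.6865]  P^-=[0.5749 -0.0340; -0.0340 0.7095]  S=[0.8381 -0.1739; -0.1739 1.2577]  K=[0.7140 0.0900; -0.1220 0.5462]  nu=[-1.0984, 6.0001]  x^+=[-0.3339, 0.7247]  P^+=[0.1598 0.0431; 0.0431 0.2987]
step 2: x^-=[-0.3886, 0.7966]  P^-=[0.3618 0.0294; 0.0294 0.4331]  S=[0.5812 -0.0560; -0.0560 0.9860]  K=[0.6185 0.0796; -0.0788 0.4359]  nu=[0.1318, -4.7410]  x^+=[-0.6845, -1.2805]  P^+=[0.1387 0.0382; 0.0382 0.2382]
step 3: x^-=[-0.5752, -1.3821]  P^-=[0.3414 0.0298; 0.0298 0.3614]  S=[0.5568 -0.0399; -0.0399 0.9144]  K=[0.6061 0.0740; -0.0675 0.3936]  nu=[2.5273, 3.9351]  x^+=[1.2479, -0.0038]  P^+=[0.1354 0.0353; 0.0353 0.2151]

x_post = [1.2479, -0.0038]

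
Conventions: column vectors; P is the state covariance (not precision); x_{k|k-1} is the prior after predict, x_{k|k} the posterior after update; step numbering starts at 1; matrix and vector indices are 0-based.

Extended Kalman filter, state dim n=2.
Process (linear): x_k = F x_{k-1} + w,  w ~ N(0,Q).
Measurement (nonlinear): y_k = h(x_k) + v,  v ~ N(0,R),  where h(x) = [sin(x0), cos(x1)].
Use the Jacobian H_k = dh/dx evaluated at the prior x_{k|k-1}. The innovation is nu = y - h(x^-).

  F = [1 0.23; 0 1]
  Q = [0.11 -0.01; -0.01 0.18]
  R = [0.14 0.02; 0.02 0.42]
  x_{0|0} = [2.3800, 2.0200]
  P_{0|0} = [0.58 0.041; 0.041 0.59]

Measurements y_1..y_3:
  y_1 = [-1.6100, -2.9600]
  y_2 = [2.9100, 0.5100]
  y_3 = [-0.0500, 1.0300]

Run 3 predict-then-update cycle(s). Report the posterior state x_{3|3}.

step 1: x^-=[2.8446, 2.0200]  P^-=[0.7401 0.1667; 0.1667 0.7700]  H_jac=[-0.9562 0.0000; 0.0000 -0.9008]  S=[0.8167 0.1636; 0.1636 1.0448]  K=[-0.8648 -0.0083; -0.0642 -0.6538]  nu=[-1.9026, -2.5258]  x^+=[4.5111, 3.7936]  P^+=[0.1268 0.0231; 0.0231 0.3063]
step 2: x^-=[5.3836, 3.7936]  P^-=[0.2636 0.0835; 0.0835 0.4863]  H_jac=[0.6219 0.0000; 0.0000 0.6067]  S=[0.2420 0.0515; 0.0515 0.5990]  K=[0.6719 0.0268; 0.1119 0.4829]  nu=[3.6931, 1.3049]  x^+=[7.8998, 4.8368]  P^+=[0.1521 0.0407; 0.0407 0.3380]
step 3: x^-=[9.0123, 4.8368]  P^-=[0.2987 0.1084; 0.1084 0.5180]  H_jac=[-0.9161 0.0000; 0.0000 0.9923]  S=[0.3907 -0.0786; -0.0786 0.9300]  K=[-0.6888 0.0575; -0.1456 0.5404]  nu=[-0.4509, 0.9059]  x^+=[9.3750, 5.3920]  P^+=[0.1040 0.0105; 0.0105 0.2258]

x_post = [9.3750, 5.3920]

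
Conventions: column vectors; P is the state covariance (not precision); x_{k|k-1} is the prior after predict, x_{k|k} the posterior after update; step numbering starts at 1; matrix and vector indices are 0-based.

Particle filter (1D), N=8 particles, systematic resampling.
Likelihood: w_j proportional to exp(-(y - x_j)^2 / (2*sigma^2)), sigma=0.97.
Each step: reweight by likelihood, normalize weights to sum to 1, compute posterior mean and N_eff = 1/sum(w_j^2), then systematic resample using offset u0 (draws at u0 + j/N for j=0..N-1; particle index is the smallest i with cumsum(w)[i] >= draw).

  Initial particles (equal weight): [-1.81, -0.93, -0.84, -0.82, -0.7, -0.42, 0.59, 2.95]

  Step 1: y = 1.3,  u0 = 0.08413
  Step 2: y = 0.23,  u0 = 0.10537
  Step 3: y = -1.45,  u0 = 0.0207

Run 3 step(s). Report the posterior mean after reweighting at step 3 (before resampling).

step 1: w=[0.0037, 0.0449, 0.0554, 0.0579, 0.0754, 0.1311, 0.4830, 0.1486]  mean=0.4730  Neff=3.4881  idx=[2, 4, 5, 6, 6, 6, 6, 7]
step 2: w=[0.0950, 0.1103, 0.1395, 0.1630, 0.1630, 0.1630, 0.1630, 0.0034]  mean=0.1791  Neff=6.8087  idx=[1, 2, 3, 3, 4, 5, 6, 6]
step 3: w=[0.3769, 0.2892, 0.0557, 0.0557, 0.0557, 0.0557, 0.0557, 0.0557]  mean=-0.1882  Neff=4.0945  idx=[0, 0, 0, 1, 1, 1, 3, 6]

post_mean = -0.1882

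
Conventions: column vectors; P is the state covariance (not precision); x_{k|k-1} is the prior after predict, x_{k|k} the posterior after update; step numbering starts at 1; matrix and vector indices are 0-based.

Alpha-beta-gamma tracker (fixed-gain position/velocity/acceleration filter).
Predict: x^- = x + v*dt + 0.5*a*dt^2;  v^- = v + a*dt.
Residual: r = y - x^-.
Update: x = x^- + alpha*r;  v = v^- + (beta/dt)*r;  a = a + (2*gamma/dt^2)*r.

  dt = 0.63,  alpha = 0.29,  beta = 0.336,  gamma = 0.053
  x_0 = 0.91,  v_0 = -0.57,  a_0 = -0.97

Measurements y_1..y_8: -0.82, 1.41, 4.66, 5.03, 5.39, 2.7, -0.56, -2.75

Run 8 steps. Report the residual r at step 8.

step 1: x_pred=0.3584  r=-1.1784  x^+=0.0167  v^+=-1.8096  a^+=-1.2847
step 2: x_pred=-1.3783  r=2.7883  x^+=-0.5697  v^+=-1.1318  a^+=-0.5400
step 3: x_pred=-1.3899  r=6.0499  x^+=0.3645  v^+=1.7546  a^+=1.0757
step 4: x_pred=1.6834  r=3.3466  x^+=2.6539  v^+=4.2171  a^+=1.9695
step 5: x_pred=5.7015  r=-0.3115  x^+=5.6112  v^+=5.2918  a^+=1.8863
step 6: x_pred=9.3193  r=-6.6193  x^+=7.3997  v^+=2.9498  a^+=0.1185
step 7: x_pred=9.2816  r=-9.8416  x^+=6.4275  v^+=-2.2244  a^+=-2.5099
step 8: x_pred=4.5281  r=-7.2781  x^+=2.4174  v^+=-7.6873  a^+=-4.4537

resid = -7.2781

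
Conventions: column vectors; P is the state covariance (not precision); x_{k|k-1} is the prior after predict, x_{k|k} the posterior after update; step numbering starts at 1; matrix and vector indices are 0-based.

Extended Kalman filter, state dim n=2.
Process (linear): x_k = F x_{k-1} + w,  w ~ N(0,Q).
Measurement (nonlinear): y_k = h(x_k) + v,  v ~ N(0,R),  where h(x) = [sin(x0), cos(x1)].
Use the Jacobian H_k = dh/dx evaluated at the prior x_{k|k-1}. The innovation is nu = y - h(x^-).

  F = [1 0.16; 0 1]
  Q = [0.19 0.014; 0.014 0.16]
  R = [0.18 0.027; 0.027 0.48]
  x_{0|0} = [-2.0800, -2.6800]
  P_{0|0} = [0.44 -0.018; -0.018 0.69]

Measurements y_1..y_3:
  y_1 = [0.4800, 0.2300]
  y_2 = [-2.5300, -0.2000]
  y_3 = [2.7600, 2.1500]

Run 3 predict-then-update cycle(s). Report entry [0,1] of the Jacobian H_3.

H_jac[0,1] = 0.0000

step 1: x^-=[-2.5088, -2.6800]  P^-=[0.6419 0.1064; 0.1064 0.8500]  H_jac=[-0.8064 0.0000; 0.0000 0.4454]  S=[0.5974 -0.0112; -0.0112 0.6486]  K=[-0.8654 0.0581; -0.1327 0.5814]  nu=[1.0714, 1.1253]  x^+=[-3.3706, -2.1679]  P^+=[0.1912 0.0102; 0.0102 0.6185]
step 2: x^-=[-3.7174, -2.1679]  P^-=[0.4003 0.1231; 0.1231 0.7785]  H_jac=[-0.8387 0.0000; 0.0000 0.8269]  S=[0.4616 -0.0584; -0.0584 1.0124]  K=[-0.7199 0.0590; -0.1443 0.6276]  nu=[-3.0745, 0.3623]  x^+=[-1.4827, -1.4969]  P^+=[0.1526 0.0108; 0.0108 0.3596]
step 3: x^-=[-1.7222, -1.4969]  P^-=[0.3552 0.0823; 0.0823 0.5196]  H_jac=[-0.1509 0.0000; 0.0000 0.9973]  S=[0.1881 0.0146; 0.0146 0.9967]  K=[-0.2917 0.0866; -0.1065 0.5214]  nu=[3.7486, 2.0761]  x^+=[-2.6357, -0.8137]  P^+=[0.3325 0.0338; 0.0338 0.2481]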